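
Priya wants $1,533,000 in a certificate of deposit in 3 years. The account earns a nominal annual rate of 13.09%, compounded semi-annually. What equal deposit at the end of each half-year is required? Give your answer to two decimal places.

With 2 periods per year: i = 0.06545, n = 6.
FV-annuity factor = 7.071741; PMT = 1.533e+06 / 7.071741 = 216,778.3049

$216,778.30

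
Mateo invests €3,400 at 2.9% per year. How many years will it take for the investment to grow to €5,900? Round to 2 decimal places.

(1+i)^n = 5900/3400 = 1.73529, so n = ln 1.73529 / ln 1.029 = 19.2804 years

19.28 years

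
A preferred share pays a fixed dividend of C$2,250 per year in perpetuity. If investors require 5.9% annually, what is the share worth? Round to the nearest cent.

PV = PMT / i = 2250 / 0.059 = 38,135.5932

C$38,135.59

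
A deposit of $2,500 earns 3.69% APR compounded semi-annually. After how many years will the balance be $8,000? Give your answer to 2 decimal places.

31.81 years

Periodic rate i = 0.0369/2 = 0.01845.
(1+i)^n = 8000/2500 = 3.20000, so n = ln 3.20000 / ln 1.01845 = 63.6232 half-years
= 63.6232/2 years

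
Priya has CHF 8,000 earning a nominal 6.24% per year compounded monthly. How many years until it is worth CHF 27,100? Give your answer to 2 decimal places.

Periodic rate i = 0.0624/12 = 0.0052.
n = ln(27100/8000) / ln(1+0.0052) = ln(3.38750) / 0.005187 = 235.2426 months
= 235.2426/12 years

19.60 years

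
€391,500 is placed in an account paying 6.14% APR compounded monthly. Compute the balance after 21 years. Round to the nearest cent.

With 12 periods per year: i = 0.00511667, n = 252.
FV = 391,500 × (1 + 0.00511667)^252 = 1,416,717.7192

€1,416,717.72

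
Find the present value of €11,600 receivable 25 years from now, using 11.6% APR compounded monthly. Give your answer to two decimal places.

€647.22

Periodic rate i = 0.116/12 = 0.00966667; n = 25 × 12 = 300 periods.
PV = 11,600 / (1 + 0.00966667)^300 = 11,600 / 17.922789 = 647.2207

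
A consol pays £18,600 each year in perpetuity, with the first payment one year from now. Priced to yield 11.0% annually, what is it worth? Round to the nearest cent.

£169,090.91

PV = PMT / i = 18600 / 0.11 = 169,090.9091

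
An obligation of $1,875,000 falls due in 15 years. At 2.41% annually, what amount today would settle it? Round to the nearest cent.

$1,311,794.42

PV = FV·(1+i)^(−n) = 1,875,000 × 0.699624 = 1,311,794.4223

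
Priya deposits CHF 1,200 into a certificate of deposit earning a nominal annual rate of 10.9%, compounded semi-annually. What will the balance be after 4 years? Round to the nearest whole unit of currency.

With 2 periods per year: i = 0.0545, n = 8.
FV = PV·(1+i)^n = 1,200 × 1.528877 = 1,834.6529

CHF 1,835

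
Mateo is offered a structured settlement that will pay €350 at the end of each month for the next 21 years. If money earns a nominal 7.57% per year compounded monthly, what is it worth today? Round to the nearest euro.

€44,108

With 12 periods per year: i = 0.00630833, n = 252.
PV = PMT · [1 − (1+i)^(−n)] / i = 350 · 126.022527 = 44,107.8845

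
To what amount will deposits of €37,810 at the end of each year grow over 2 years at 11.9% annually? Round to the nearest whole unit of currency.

€80,119

FV = PMT · [(1+i)^n − 1] / i = 37810 · 2.119000 = 80,119.3900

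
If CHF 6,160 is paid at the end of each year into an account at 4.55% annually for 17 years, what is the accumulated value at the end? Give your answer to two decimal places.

CHF 153,070.30

Accumulation factor s(17|0.0455) = 24.849075; FV = 6160 × 24.849075 = 153,070.3021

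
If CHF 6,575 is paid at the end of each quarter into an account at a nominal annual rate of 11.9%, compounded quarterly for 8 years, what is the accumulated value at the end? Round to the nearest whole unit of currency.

CHF 343,703

Periodic rate i = 0.119/4 = 0.02975; n = 8 × 4 = 32 periods.
Accumulation factor s(32|0.02975) = 52.274191; FV = 6575 × 52.274191 = 343,702.8044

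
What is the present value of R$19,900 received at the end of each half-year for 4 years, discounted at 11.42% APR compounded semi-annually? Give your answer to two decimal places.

R$125,005.80

i = 0.1142/2 = 0.0571 per half-year; n = 4·2 = 8.
PV = PMT · [1 − (1+i)^(−n)] / i = 19900 · 6.281698 = 125,005.7956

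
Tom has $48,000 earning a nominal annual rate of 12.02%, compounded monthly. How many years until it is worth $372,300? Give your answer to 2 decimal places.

17.13 years

Periodic rate i = 0.1202/12 = 0.0100167.
(1+i)^n = 372300/48000 = 7.75625, so n = ln 7.75625 / ln 1.01002 = 205.5316 months
= 205.5316/12 years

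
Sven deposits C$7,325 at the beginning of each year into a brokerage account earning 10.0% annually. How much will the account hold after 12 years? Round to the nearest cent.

FV = 7325 × [(1+0.1)^12 − 1] / 0.1 × (1+i) = 7325 × 23.522712 = 172,303.8665
(Beginning-of-period payments → annuity-due factor ×(1+i).)

C$172,303.87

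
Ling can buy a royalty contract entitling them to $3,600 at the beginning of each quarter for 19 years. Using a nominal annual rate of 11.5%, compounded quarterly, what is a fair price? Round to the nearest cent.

Periodic rate i = 0.115/4 = 0.02875; n = 19 × 4 = 76 periods.
PV = 3600 × [1 − (1+0.02875)^(−76)] / 0.02875 × (1+i) = 3600 × 31.631888 = 113,874.7960
(Beginning-of-period payments → annuity-due factor ×(1+i).)

$113,874.80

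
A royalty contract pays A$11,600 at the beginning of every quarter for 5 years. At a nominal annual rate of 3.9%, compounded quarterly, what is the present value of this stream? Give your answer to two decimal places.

i = 0.039/4 = 0.00975 per quarter; n = 5·4 = 20.
Annuity factor a(20|0.00975) × (1+i) = 18.267446; PV = 11600 × 18.267446 = 211,902.3710
(Beginning-of-period payments → annuity-due factor ×(1+i).)

A$211,902.37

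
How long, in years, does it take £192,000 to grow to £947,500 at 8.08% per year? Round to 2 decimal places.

20.54 years

n = ln(947500/192000) / ln(1+0.0808) = ln(4.93490) / 0.077702 = 20.5444 years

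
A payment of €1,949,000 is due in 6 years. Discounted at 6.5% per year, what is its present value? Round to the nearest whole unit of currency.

PV = 1,949,000 / (1 + 0.065)^6 = 1,949,000 / 1.459142 = 1,335,716.1975

€1,335,716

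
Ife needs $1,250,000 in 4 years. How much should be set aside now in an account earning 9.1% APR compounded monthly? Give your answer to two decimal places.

i = 0.091/12 = 0.00758333 per month; n = 4·12 = 48.
PV = FV·(1+i)^(−n) = 1,250,000 × 0.695846 = 869,807.6184

$869,807.62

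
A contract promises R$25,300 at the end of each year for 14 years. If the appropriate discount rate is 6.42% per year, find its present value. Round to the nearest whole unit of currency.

Annuity factor a(14|0.0642) = 9.057948; PV = 25300 × 9.057948 = 229,166.0843

R$229,166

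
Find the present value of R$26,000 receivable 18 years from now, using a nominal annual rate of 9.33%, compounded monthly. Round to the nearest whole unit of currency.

i = 0.0933/12 = 0.007775 per month; n = 18·12 = 216.
PV = FV·(1+i)^(−n) = 26,000 × 0.187701 = 4,880.2262

R$4,880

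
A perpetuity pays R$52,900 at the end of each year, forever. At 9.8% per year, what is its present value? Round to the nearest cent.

R$539,795.92

PV = PMT / i = 52900 / 0.098 = 539,795.9184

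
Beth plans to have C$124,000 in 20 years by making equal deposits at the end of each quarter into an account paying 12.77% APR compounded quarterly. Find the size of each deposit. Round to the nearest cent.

C$348.62

With 4 periods per year: i = 0.031925, n = 80.
PMT = 124000 / ( [(1+0.031925)^80 − 1] / 0.031925 ) = 124000 / 355.684474 = 348.6236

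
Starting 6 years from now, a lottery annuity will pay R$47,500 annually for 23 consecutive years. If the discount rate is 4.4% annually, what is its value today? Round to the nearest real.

R$547,123

PV at t=5 (ordinary 23-year annuity): 47500 × a(23|0.044) = 47500 × 14.285457 = 678,559.2202
Discount back 5 years: 678,559.2202 × (1+0.044)^(−5) = 678,559.2202 × 0.806302 = 547,123.3661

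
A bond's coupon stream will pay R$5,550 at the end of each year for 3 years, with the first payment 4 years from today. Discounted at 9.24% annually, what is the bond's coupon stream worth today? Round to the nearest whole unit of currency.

R$10,731

Value one period before first payment (t=3): 5550 × [1 − (1+0.0924)^(−3)] / 0.0924 = 5550 × 2.520507 = 13,988.8112
PV₀ = 13,988.8112 / (1+0.0924)^3 = 13,988.8112 / 1.303602 = 10,730.8898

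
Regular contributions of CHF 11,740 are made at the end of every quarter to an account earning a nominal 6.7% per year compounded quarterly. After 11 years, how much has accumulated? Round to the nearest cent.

CHF 754,822.48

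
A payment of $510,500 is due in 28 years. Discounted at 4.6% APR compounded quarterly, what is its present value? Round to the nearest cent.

Periodic rate i = 0.046/4 = 0.0115; n = 28 × 4 = 112 periods.
PV = FV·(1+i)^(−n) = 510,500 × 0.277857 = 141,845.7704

$141,845.77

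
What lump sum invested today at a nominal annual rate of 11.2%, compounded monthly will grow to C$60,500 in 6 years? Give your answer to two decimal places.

With 12 periods per year: i = 0.00933333, n = 72.
Discount factor = (1+0.00933333)^(−72) = 0.512280; PV = 60,500 × 0.512280 = 30,992.9571

C$30,992.96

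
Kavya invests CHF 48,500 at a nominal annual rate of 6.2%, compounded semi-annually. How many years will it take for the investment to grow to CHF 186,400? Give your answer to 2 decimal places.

22.05 years

Periodic rate i = 0.062/2 = 0.031.
n = ln(186400/48500) / ln(1+0.031) = ln(3.84330) / 0.030529 = 44.0998 half-years
= 44.0998/2 years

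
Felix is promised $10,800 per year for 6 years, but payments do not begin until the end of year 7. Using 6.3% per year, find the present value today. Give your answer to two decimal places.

$36,464.50

Value one period before first payment (t=6): 10800 × [1 − (1+0.063)^(−6)] / 0.063 = 10800 × 4.871314 = 52,610.1936
PV₀ = 52,610.1936 / (1+0.063)^6 = 52,610.1936 / 1.442778 = 36,464.5042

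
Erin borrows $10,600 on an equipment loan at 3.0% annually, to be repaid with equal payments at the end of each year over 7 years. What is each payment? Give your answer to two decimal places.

Annuity-PV factor = 6.230283; PMT = 10600 / 6.230283 = 1,701.3673

$1,701.37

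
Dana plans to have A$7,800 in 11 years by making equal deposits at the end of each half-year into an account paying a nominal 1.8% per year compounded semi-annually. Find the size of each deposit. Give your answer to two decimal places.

A$322.19

With 2 periods per year: i = 0.009, n = 22.
PMT = 7800 / ( [(1+0.009)^22 − 1] / 0.009 ) = 7800 / 24.209250 = 322.1909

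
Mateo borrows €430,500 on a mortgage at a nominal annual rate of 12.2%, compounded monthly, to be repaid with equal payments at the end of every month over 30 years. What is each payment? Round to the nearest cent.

€4,494.56

With 12 periods per year: i = 0.0101667, n = 360.
Annuity-PV factor = 95.782380; PMT = 430500 / 95.782380 = 4,494.5636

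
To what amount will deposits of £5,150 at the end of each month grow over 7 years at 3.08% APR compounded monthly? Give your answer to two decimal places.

Periodic rate i = 0.0308/12 = 0.00256667; n = 7 × 12 = 84 periods.
FV = 5150 × [(1+0.00256667)^84 − 1] / 0.00256667 = 5150 × 93.609121 = 482,086.9755

£482,086.98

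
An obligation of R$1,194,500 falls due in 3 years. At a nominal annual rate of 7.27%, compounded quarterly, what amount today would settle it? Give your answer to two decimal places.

R$962,314.44

Periodic rate i = 0.0727/4 = 0.018175; n = 3 × 4 = 12 periods.
PV = FV·(1+i)^(−n) = 1,194,500 × 0.805621 = 962,314.4402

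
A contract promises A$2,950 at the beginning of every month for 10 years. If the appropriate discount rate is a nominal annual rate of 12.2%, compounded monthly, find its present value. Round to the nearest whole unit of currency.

Periodic rate i = 0.122/12 = 0.0101667; n = 10 × 12 = 120 periods.
PV = PMT · [1 − (1+i)^(−n)] / i × (1+i) = 2950 · 69.845137 = 206,043.1555
(annuity-due: payments at period start, so ×(1+i).)

A$206,043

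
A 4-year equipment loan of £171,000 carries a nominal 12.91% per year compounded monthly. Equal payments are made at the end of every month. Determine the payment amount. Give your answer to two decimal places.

£4,579.87

With 12 periods per year: i = 0.0107583, n = 48.
Annuity-PV factor = 37.337328; PMT = 171000 / 37.337328 = 4,579.8670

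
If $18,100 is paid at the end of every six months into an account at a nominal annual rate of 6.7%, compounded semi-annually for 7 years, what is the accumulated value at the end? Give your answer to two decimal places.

$316,700.86

With 2 periods per year: i = 0.0335, n = 14.
FV = PMT · [(1+i)^n − 1] / i = 18100 · 17.497285 = 316,700.8599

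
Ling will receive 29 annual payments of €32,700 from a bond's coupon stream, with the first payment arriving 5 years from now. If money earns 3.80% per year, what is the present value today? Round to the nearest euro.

Value one period before first payment (t=4): 32700 × [1 − (1+0.038)^(−29)] / 0.038 = 32700 × 17.393154 = 568,756.1352
Discount back 4 years: 568,756.1352 × (1+0.038)^(−4) = 568,756.1352 × 0.861411 = 489,932.9860

€489,933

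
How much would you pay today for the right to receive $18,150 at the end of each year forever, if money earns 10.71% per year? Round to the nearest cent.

PV = PMT / i = 18150 / 0.1071 = 169,467.7871

$169,467.79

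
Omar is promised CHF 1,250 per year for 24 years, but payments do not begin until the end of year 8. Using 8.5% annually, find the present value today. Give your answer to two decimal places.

CHF 7,135.09

PV at t=7 (ordinary 24-year annuity): 1250 × a(24|0.085) = 1250 × 10.104097 = 12,630.1212
PV₀ = 12,630.1212 / (1+0.085)^7 = 12,630.1212 / 1.770142 = 7,135.0883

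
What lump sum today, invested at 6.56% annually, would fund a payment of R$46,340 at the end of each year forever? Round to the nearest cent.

R$706,402.44

PV = PMT / i = 46340 / 0.0656 = 706,402.4390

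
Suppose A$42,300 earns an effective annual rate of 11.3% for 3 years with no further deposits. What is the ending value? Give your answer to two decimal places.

A$58,321.12

42,300 × (1+0.113)^3 = 42,300 × 1.378750 = 58,321.1206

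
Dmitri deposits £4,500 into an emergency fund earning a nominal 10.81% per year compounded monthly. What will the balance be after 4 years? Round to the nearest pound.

£6,921

Periodic rate i = 0.1081/12 = 0.00900833; n = 4 × 12 = 48 periods.
FV = PV·(1+i)^n = 4,500 × 1.537971 = 6,920.8695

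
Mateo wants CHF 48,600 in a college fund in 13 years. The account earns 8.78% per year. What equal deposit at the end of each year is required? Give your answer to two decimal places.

PMT = 48600 / ( [(1+0.0878)^13 − 1] / 0.0878 ) = 48600 / 22.623342 = 2,148.2238

CHF 2,148.22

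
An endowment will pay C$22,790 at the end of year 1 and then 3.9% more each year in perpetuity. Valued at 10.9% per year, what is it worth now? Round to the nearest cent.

C$325,571.43

PV = D₁/(r − g) = 22790/(0.109 − 0.039) = 325,571.4286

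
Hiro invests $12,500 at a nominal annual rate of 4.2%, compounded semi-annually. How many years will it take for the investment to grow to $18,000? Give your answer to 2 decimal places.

8.77 years

Periodic rate i = 0.042/2 = 0.021.
(1+i)^n = 18000/12500 = 1.44000, so n = ln 1.44000 / ln 1.021 = 17.5456 half-years
= 17.5456/2 years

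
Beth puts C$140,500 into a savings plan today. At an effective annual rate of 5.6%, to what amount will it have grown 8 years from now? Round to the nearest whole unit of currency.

140,500 × (1+0.056)^8 = 140,500 × 1.546363 = 217,263.9494

C$217,264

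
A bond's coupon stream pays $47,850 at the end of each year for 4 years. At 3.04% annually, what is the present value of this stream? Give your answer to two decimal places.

$177,693.16

PV = 47850 × [1 − (1+0.0304)^(−4)] / 0.0304 = 47850 × 3.713546 = 177,693.1585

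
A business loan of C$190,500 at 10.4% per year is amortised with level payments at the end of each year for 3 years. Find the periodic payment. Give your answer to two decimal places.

C$77,142.89

PMT = 190500 / ( [1 − (1+0.104)^(−3)] / 0.104 ) = 190500 / 2.469443 = 77,142.8904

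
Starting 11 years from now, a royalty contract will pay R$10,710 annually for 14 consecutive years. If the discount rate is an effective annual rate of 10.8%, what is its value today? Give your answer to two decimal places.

Value one period before first payment (t=10): 10710 × [1 − (1+0.108)^(−14)] / 0.108 = 10710 × 7.056233 = 75,572.2595
PV₀ = 75,572.2595 / (1+0.108)^10 = 75,572.2595 / 2.788673 = 27,099.7200

R$27,099.72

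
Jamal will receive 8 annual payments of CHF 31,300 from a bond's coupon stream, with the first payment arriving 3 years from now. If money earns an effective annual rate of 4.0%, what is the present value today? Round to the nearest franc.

CHF 194,836

PV at t=2 (ordinary 8-year annuity): 31300 × a(8|0.04) = 31300 × 6.732745 = 210,734.9146
Discount back 2 years: 210,734.9146 × (1+0.04)^(−2) = 210,734.9146 × 0.924556 = 194,836.2746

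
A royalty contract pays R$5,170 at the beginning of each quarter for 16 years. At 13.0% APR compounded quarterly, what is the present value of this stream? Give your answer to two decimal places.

With 4 periods per year: i = 0.0325, n = 64.
Annuity factor a(64|0.0325) × (1+i) = 27.666785; PV = 5170 × 27.666785 = 143,037.2790
Payments are at the start of each period, so multiply by (1+i).

R$143,037.28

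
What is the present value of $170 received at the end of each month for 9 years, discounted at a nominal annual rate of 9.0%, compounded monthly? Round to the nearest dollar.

$12,553

i = 0.09/12 = 0.0075 per month; n = 9·12 = 108.
Annuity factor a(108|0.0075) = 73.839382; PV = 170 × 73.839382 = 12,552.6949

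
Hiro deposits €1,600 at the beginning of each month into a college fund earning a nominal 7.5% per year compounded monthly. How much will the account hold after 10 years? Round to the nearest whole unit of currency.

i = 0.075/12 = 0.00625 per month; n = 10·12 = 120.
FV = PMT · [(1+i)^n − 1] / i × (1+i) = 1600 · 179.042407 = 286,467.8505
(annuity-due: payments at period start, so ×(1+i).)

€286,468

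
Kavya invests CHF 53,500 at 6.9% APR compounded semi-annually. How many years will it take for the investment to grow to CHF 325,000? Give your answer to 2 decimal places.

26.60 years

Periodic rate i = 0.069/2 = 0.0345.
n = ln(325000/53500) / ln(1+0.0345) = ln(6.07477) / 0.033918 = 53.1910 half-years
= 53.1910/2 years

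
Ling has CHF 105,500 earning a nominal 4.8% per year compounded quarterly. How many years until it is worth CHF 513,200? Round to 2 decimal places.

Periodic rate i = 0.048/4 = 0.012.
(1+i)^n = 513200/105500 = 4.86445, so n = ln 4.86445 / ln 1.012 = 132.6190 quarters
= 132.6190/4 years

33.15 years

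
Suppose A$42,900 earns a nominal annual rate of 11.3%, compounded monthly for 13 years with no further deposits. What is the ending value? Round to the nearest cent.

With 12 periods per year: i = 0.00941667, n = 156.
FV = PV·(1+i)^n = 42,900 × 4.315126 = 185,118.9146

A$185,118.91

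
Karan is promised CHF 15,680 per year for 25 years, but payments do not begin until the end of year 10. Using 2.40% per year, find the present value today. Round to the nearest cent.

CHF 236,058.56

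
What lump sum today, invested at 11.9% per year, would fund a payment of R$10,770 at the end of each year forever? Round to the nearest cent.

R$90,504.20

PV = C/r = 10770/0.119 = 90,504.2017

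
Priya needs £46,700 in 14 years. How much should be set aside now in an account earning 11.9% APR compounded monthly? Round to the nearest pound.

£8,899

i = 0.119/12 = 0.00991667 per month; n = 14·12 = 168.
PV = 46,700 / (1 + 0.00991667)^168 = 46,700 / 5.247720 = 8,899.1035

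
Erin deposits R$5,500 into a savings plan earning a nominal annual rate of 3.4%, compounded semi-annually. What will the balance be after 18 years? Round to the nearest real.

With 2 periods per year: i = 0.017, n = 36.
5,500 × (1+0.017)^36 = 5,500 × 1.834655 = 10,090.6001

R$10,091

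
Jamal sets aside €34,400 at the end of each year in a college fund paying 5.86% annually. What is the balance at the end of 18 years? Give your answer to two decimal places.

FV = PMT · [(1+i)^n − 1] / i = 34400 · 30.498938 = 1,049,163.4513

€1,049,163.45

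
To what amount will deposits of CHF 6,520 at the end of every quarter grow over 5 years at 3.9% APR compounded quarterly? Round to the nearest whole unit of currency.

CHF 143,215

With 4 periods per year: i = 0.00975, n = 20.
Accumulation factor s(20|0.00975) = 21.965505; FV = 6520 × 21.965505 = 143,215.0957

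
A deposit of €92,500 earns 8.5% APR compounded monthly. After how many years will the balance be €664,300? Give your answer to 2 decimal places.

Periodic rate i = 0.085/12 = 0.00708333.
n = ln(664300/92500) / ln(1+0.00708333) = ln(7.18162) / 0.007058 = 279.3176 months
= 279.3176/12 years

23.28 years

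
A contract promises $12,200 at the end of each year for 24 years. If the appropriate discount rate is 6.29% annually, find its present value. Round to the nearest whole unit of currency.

$149,095

PV = PMT · [1 − (1+i)^(−n)] / i = 12200 · 12.220930 = 149,095.3439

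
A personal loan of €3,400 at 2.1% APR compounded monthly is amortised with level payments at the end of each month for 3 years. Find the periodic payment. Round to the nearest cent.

i = 0.021/12 = 0.00175 per month; n = 3·12 = 36.
PMT = 3400 / ( [1 − (1+0.00175)^(−36)] / 0.00175 ) = 3400 / 34.859901 = 97.5333

€97.53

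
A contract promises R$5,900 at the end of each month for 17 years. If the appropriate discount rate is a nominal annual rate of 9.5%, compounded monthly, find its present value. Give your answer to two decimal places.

R$596,091.67

i = 0.095/12 = 0.00791667 per month; n = 17·12 = 204.
Annuity factor a(204|0.00791667) = 101.032487; PV = 5900 × 101.032487 = 596,091.6720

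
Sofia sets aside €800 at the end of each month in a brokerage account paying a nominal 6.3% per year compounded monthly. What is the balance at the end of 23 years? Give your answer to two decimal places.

€494,132.03

With 12 periods per year: i = 0.00525, n = 276.
FV = PMT · [(1+i)^n − 1] / i = 800 · 617.665044 = 494,132.0349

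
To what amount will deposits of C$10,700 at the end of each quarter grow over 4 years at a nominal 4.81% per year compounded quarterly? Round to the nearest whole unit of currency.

C$187,541

With 4 periods per year: i = 0.012025, n = 16.
FV = 10700 × [(1+0.012025)^16 − 1] / 0.012025 = 10700 × 17.527234 = 187,541.4079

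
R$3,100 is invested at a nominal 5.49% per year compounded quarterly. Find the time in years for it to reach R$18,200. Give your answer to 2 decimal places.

32.46 years

Periodic rate i = 0.0549/4 = 0.013725.
(1+i)^n = 18200/3100 = 5.87097, so n = ln 5.87097 / ln 1.01372 = 129.8462 quarters
= 129.8462/4 years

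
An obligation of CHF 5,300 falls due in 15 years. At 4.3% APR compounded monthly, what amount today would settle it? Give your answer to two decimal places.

i = 0.043/12 = 0.00358333 per month; n = 15·12 = 180.
Discount factor = (1+0.00358333)^(−180) = 0.525268; PV = 5,300 × 0.525268 = 2,783.9191

CHF 2,783.92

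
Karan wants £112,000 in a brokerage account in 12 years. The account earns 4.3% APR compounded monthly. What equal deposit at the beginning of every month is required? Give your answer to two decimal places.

£593.53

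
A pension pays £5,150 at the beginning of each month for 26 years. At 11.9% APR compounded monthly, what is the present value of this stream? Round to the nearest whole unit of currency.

£500,343

With 12 periods per year: i = 0.00991667, n = 312.
Annuity factor a(312|0.00991667) × (1+i) = 97.154021; PV = 5150 × 97.154021 = 500,343.2063
(annuity-due: payments at period start, so ×(1+i).)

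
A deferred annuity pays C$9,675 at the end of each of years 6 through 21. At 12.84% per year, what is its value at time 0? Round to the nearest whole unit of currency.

C$35,226

Value one period before first payment (t=5): 9675 × [1 − (1+0.1284)^(−16)] / 0.1284 = 9675 × 6.660898 = 64,444.1856
PV₀ = 64,444.1856 / (1+0.1284)^5 = 64,444.1856 / 1.829428 = 35,226.4073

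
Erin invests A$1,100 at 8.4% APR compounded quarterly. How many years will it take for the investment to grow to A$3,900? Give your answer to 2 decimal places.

15.23 years

Periodic rate i = 0.084/4 = 0.021.
n = ln(3900/1100) / ln(1+0.021) = ln(3.54545) / 0.020783 = 60.9005 quarters
= 60.9005/4 years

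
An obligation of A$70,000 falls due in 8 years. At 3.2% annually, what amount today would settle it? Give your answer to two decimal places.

Discount factor = (1+0.032)^(−8) = 0.777253; PV = 70,000 × 0.777253 = 54,407.7118

A$54,407.71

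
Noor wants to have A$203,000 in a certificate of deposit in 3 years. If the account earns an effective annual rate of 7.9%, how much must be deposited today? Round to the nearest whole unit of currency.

PV = FV·(1+i)^(−n) = 203,000 × 0.796041 = 161,596.4083

A$161,596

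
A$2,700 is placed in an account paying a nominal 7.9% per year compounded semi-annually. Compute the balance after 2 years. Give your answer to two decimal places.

Periodic rate i = 0.079/2 = 0.0395; n = 2 × 2 = 4 periods.
FV = 2,700 × (1 + 0.0395)^4 = 3,152.5482

A$3,152.55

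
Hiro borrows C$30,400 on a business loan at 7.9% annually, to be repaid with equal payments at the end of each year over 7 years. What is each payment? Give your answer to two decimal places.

C$5,819.05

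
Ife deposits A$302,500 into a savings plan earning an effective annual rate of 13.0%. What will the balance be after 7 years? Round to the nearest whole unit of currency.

A$711,663

302,500 × (1+0.13)^7 = 302,500 × 2.352605 = 711,663.1578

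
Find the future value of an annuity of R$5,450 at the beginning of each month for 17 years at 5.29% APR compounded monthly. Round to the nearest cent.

R$1,804,291.38

i = 0.0529/12 = 0.00440833 per month; n = 17·12 = 204.
Accumulation factor s(204|0.00440833) × (1+i) = 331.062639; FV = 5450 × 331.062639 = 1,804,291.3803
(Beginning-of-period payments → annuity-due factor ×(1+i).)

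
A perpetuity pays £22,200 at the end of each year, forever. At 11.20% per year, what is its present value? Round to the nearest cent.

£198,214.29

PV = C/r = 22200/0.112 = 198,214.2857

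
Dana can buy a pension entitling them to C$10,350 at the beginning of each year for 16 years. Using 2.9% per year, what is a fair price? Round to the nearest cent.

Annuity factor a(16|0.029) × (1+i) = 13.024743; PV = 10350 × 13.024743 = 134,806.0895
Payments are at the start of each period, so multiply by (1+i).

C$134,806.09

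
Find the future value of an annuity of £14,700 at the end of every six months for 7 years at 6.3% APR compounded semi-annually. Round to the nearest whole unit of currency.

With 2 periods per year: i = 0.0315, n = 14.
FV = 14700 × [(1+0.0315)^14 − 1] / 0.0315 = 14700 × 17.261034 = 253,737.1969

£253,737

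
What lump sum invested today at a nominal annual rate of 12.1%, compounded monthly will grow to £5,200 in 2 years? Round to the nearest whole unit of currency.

£4,087

Periodic rate i = 0.121/12 = 0.0100833; n = 2 × 12 = 24 periods.
PV = 5,200 / (1 + 0.0100833)^24 = 5,200 / 1.272251 = 4,087.2426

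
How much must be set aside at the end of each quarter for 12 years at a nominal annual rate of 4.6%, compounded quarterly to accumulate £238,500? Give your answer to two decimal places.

£3,750.71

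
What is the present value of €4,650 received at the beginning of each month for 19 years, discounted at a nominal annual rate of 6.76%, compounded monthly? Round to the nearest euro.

i = 0.0676/12 = 0.00563333 per month; n = 19·12 = 228.
Annuity factor a(228|0.00563333) × (1+i) = 128.920505; PV = 4650 × 128.920505 = 599,480.3472
Payments are at the start of each period, so multiply by (1+i).

€599,480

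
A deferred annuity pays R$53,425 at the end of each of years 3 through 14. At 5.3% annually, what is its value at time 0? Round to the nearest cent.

R$419,917.42

Value one period before first payment (t=2): 53425 × [1 − (1+0.053)^(−12)] / 0.053 = 53425 × 8.715175 = 465,608.2193
Discount back 2 years: 465,608.2193 × (1+0.053)^(−2) = 465,608.2193 × 0.901869 = 419,917.4243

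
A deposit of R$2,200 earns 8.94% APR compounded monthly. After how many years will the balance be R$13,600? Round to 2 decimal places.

20.45 years

Periodic rate i = 0.0894/12 = 0.00745.
n = ln(13600/2200) / ln(1+0.00745) = ln(6.18182) / 0.007422 = 245.4214 months
= 245.4214/12 years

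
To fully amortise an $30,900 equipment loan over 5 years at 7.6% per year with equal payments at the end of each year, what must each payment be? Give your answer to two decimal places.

$7,657.69

Annuity-PV factor = 4.035160; PMT = 30900 / 4.035160 = 7,657.6891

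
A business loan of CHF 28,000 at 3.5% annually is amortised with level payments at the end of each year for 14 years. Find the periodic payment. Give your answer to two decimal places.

PMT = 28000 / ( [1 − (1+0.035)^(−14)] / 0.035 ) = 28000 / 10.920520 = 2,563.9804

CHF 2,563.98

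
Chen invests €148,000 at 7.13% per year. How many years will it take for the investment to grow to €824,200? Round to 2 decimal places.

24.93 years

n = ln(824200/148000) / ln(1+0.0713) = ln(5.56892) / 0.068873 = 24.9329 years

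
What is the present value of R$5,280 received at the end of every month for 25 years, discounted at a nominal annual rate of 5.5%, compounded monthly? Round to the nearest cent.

With 12 periods per year: i = 0.00458333, n = 300.
PV = PMT · [1 − (1+i)^(−n)] / i = 5280 · 162.843245 = 859,812.3340

R$859,812.33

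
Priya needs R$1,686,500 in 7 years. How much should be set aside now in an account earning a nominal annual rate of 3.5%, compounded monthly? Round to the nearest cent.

i = 0.035/12 = 0.00291667 per month; n = 7·12 = 84.
PV = 1,686,500 / (1 + 0.00291667)^84 = 1,686,500 / 1.277166 = 1,320,502.0088

R$1,320,502.01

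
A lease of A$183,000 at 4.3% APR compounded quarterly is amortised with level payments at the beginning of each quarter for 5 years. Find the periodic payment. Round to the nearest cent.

A$10,109.08

With 4 periods per year: i = 0.01075, n = 20.
PMT = 183000 / ( [1 − (1+0.01075)^(−20)] / 0.01075 × (1+i) ) = 183000 / 18.102541 = 10,109.0778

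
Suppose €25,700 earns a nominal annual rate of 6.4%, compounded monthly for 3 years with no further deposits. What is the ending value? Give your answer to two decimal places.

€31,124.05

Periodic rate i = 0.064/12 = 0.00533333; n = 3 × 12 = 36 periods.
FV = 25,700 × (1 + 0.00533333)^36 = 31,124.0492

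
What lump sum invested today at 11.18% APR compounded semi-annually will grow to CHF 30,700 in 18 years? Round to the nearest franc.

CHF 4,332

i = 0.1118/2 = 0.0559 per half-year; n = 18·2 = 36.
PV = 30,700 / (1 + 0.0559)^36 = 30,700 / 7.086315 = 4,332.2942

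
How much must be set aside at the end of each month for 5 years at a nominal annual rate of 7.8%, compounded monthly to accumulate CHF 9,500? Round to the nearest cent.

CHF 129.97

Periodic rate i = 0.078/12 = 0.0065; n = 5 × 12 = 60 periods.
PMT = 9500 / ( [(1+0.0065)^60 − 1] / 0.0065 ) = 9500 / 73.095072 = 129.9677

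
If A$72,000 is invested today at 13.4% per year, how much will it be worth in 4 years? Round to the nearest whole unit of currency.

72,000 × (1+0.134)^4 = 72,000 × 1.653683 = 119,065.1640

A$119,065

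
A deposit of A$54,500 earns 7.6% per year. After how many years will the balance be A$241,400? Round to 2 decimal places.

(1+i)^n = 241400/54500 = 4.42936, so n = ln 4.42936 / ln 1.076 = 20.3173 years

20.32 years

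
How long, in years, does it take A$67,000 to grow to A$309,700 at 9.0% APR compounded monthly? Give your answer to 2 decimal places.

Periodic rate i = 0.09/12 = 0.0075.
(1+i)^n = 309700/67000 = 4.62239, so n = ln 4.62239 / ln 1.0075 = 204.8860 months
= 204.8860/12 years

17.07 years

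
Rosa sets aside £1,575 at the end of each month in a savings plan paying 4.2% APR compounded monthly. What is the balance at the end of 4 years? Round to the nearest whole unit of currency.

Periodic rate i = 0.042/12 = 0.0035; n = 4 × 12 = 48 periods.
FV = PMT · [(1+i)^n − 1] / i = 1575 · 52.168482 = 82,165.3594

£82,165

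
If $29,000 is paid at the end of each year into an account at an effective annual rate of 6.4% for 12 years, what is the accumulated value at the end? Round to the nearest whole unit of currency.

FV = 29000 × [(1+0.064)^12 − 1] / 0.064 = 29000 × 17.269218 = 500,807.3115

$500,807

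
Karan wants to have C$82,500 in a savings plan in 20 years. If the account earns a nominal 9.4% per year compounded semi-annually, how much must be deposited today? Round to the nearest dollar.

C$13,140

i = 0.094/2 = 0.047 per half-year; n = 20·2 = 40.
PV = 82,500 / (1 + 0.047)^40 = 82,500 / 6.278664 = 13,139.7373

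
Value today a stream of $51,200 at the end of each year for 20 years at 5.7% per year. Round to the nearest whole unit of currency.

$601,834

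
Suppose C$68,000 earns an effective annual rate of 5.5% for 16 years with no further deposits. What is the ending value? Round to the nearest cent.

68,000 × (1+0.055)^16 = 68,000 × 2.355263 = 160,157.8636

C$160,157.86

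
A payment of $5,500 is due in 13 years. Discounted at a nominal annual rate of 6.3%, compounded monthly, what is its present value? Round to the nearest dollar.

$2,430

Periodic rate i = 0.063/12 = 0.00525; n = 13 × 12 = 156 periods.
PV = FV·(1+i)^(−n) = 5,500 × 0.441818 = 2,429.9981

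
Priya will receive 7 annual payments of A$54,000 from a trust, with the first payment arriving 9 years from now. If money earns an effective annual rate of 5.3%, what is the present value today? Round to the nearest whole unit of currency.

A$204,487

PV at t=8 (ordinary 7-year annuity): 54000 × a(7|0.053) = 54000 × 5.723986 = 309,095.2231
PV₀ = 309,095.2231 / (1+0.053)^8 = 309,095.2231 / 1.511565 = 204,486.8212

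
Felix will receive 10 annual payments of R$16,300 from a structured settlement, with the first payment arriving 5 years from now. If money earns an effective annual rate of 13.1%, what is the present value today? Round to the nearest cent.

Value one period before first payment (t=4): 16300 × [1 − (1+0.131)^(−10)] / 0.131 = 16300 × 5.404626 = 88,095.4011
PV₀ = 88,095.4011 / (1+0.131)^4 = 88,095.4011 / 1.636253 = 53,839.7231

R$53,839.72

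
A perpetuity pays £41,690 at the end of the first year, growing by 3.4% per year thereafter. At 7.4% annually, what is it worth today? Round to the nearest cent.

£1,042,250.00

PV = PMT / (i − g) = 41690 / (0.074 − 0.034) = 41690 / 0.040000 = 1,042,250.0000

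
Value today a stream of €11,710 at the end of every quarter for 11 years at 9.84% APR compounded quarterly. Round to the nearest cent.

€312,624.44

i = 0.0984/4 = 0.0246 per quarter; n = 11·4 = 44.
PV = 11710 × [1 − (1+0.0246)^(−44)] / 0.0246 = 11710 × 26.697219 = 312,624.4365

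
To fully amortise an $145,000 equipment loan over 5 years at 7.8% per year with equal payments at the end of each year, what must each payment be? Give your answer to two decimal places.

$36,124.96

PMT = 145000 / ( [1 − (1+0.078)^(−5)] / 0.078 ) = 145000 / 4.013845 = 36,124.9584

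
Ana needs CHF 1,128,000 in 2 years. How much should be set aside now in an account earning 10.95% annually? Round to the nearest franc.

CHF 916,335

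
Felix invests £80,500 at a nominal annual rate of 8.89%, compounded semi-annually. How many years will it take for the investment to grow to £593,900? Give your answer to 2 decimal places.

Periodic rate i = 0.0889/2 = 0.04445.
n = ln(593900/80500) / ln(1+0.04445) = ln(7.37764) / 0.043490 = 45.9516 half-years
= 45.9516/2 years

22.98 years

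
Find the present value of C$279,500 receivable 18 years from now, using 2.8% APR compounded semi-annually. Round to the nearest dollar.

C$169,440

Periodic rate i = 0.028/2 = 0.014; n = 18 × 2 = 36 periods.
Discount factor = (1+0.014)^(−36) = 0.606225; PV = 279,500 × 0.606225 = 169,439.8009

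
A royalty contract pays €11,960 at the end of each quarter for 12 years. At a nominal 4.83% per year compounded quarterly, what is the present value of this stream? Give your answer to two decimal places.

€433,759.07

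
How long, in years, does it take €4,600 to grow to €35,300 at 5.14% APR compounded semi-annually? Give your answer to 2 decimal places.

Periodic rate i = 0.0514/2 = 0.0257.
n = ln(35300/4600) / ln(1+0.0257) = ln(7.67391) / 0.025375 = 80.3075 half-years
= 80.3075/2 years

40.15 years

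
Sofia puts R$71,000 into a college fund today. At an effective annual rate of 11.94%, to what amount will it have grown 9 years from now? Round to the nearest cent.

R$195,941.34

71,000 × (1+0.1194)^9 = 71,000 × 2.759737 = 195,941.3391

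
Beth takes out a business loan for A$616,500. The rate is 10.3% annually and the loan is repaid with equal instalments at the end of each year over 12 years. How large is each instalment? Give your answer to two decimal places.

A$91,813.42

Annuity-PV factor = 6.714705; PMT = 616500 / 6.714705 = 91,813.4214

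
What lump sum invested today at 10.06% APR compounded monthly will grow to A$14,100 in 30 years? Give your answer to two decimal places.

A$698.20

i = 0.1006/12 = 0.00838333 per month; n = 30·12 = 360.
PV = 14,100 / (1 + 0.00838333)^360 = 14,100 / 20.194692 = 698.2033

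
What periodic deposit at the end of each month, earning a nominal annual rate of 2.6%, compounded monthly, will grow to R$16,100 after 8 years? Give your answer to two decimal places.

R$151.05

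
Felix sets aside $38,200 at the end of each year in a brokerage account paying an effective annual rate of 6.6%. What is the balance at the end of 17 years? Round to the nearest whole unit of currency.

$1,136,717

FV = PMT · [(1+i)^n − 1] / i = 38200 · 29.756984 = 1,136,716.8010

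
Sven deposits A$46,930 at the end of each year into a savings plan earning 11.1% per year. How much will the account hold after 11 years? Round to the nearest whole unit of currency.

FV = 46930 × [(1+0.111)^11 − 1] / 0.111 = 46930 × 19.667856 = 923,012.4746

A$923,012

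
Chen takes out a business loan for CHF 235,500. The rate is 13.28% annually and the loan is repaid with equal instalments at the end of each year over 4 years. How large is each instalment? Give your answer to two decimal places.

CHF 79,634.81

PMT = 235500 / ( [1 − (1+0.1328)^(−4)] / 0.1328 ) = 235500 / 2.957249 = 79,634.8136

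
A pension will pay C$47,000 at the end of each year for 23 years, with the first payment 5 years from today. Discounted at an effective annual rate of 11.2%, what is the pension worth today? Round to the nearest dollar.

C$250,567

Value one period before first payment (t=4): 47000 × [1 − (1+0.112)^(−23)] / 0.112 = 47000 × 8.151659 = 383,127.9897
Discount back 4 years: 383,127.9897 × (1+0.112)^(−4) = 383,127.9897 × 0.654005 = 250,567.4954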